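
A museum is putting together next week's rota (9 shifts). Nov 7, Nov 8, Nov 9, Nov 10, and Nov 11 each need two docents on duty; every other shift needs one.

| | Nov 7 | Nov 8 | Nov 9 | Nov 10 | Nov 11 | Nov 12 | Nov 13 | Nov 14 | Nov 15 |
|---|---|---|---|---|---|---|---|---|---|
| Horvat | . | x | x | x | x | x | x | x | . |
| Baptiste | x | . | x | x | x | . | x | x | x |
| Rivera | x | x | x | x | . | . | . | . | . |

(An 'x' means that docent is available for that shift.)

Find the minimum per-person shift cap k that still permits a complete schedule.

With 3 docents and 14 worker-slots to fill, someone must work at least ⌈14/3⌉ = 5 shifts, so k ≥ 5.
k = 5 works: Nov 7→Baptiste+Rivera, Nov 8→Horvat+Rivera, Nov 9→Baptiste+Rivera, Nov 10→Baptiste+Rivera, Nov 11→Horvat+Baptiste, Nov 12→Horvat, Nov 13→Horvat, Nov 14→Horvat, Nov 15→Baptiste.
Loads: Horvat 5, Baptiste 5, Rivera 4 — all ≤ 5.

5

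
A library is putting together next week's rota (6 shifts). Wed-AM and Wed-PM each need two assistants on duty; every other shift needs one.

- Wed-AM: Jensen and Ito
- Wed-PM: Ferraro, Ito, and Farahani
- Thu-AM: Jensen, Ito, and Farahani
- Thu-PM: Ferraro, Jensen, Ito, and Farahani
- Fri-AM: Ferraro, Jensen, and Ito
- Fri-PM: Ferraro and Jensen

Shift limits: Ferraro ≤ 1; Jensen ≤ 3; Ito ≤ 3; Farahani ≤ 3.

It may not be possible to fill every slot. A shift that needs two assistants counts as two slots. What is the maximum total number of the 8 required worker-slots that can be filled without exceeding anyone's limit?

8

Total capacity across all assistants is 1+3+3+3 = 10, and 8 slots are needed, so at most 8 can be filled.
An assignment achieving 8: Wed-AM→Jensen+Ito, Wed-PM→Ito+Farahani, Thu-AM→Jensen, Thu-PM→Ito, Fri-AM→Jensen, Fri-PM→Ferraro.
Loads: Ferraro 1/1, Jensen 3/3, Ito 3/3, Farahani 1/3.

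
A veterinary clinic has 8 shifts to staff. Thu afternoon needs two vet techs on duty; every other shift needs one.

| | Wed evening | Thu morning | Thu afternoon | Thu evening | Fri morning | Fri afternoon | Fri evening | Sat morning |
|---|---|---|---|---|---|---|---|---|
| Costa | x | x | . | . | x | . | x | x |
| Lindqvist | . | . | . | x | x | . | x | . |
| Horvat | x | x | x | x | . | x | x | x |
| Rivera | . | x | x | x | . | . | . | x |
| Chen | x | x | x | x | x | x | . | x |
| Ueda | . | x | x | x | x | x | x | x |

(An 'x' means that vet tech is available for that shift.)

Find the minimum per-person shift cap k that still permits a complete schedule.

2

With 6 vet techs and 9 worker-slots to fill, someone must work at least ⌈9/6⌉ = 2 shifts, so k ≥ 2.
k = 2 works: Wed evening→Costa, Thu morning→Horvat, Thu afternoon→Rivera+Chen, Thu evening→Lindqvist, Fri morning→Costa, Fri afternoon→Horvat, Fri evening→Lindqvist, Sat morning→Rivera.
Loads: Costa 2, Lindqvist 2, Horvat 2, Rivera 2, Chen 1, Ueda 0 — all ≤ 2.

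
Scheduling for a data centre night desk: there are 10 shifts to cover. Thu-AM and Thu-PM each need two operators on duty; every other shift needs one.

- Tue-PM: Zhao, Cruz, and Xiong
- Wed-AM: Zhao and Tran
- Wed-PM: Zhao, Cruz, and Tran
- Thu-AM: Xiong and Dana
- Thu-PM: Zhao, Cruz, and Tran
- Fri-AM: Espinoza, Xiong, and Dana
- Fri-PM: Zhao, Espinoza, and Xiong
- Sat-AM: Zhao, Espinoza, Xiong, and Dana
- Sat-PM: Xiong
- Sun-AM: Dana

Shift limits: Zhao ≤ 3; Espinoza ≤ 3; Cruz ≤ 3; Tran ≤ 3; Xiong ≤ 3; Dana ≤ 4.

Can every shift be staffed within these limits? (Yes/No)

Thu-AM can only be covered by Xiong and Dana, so that assignment is forced.
Sat-PM can only be covered by Xiong, so that assignment is forced.
Sun-AM can only be covered by Dana, so that assignment is forced.
One valid schedule: Tue-PM→Zhao, Wed-AM→Zhao, Wed-PM→Zhao, Thu-AM→Xiong+Dana, Thu-PM→Cruz+Tran, Fri-AM→Espinoza, Fri-PM→Espinoza, Sat-AM→Espinoza, Sat-PM→Xiong, Sun-AM→Dana.
Loads: Zhao 3/3, Espinoza 3/3, Cruz 1/3, Tran 1/3, Xiong 2/3, Dana 2/4 — all within limits.

Yes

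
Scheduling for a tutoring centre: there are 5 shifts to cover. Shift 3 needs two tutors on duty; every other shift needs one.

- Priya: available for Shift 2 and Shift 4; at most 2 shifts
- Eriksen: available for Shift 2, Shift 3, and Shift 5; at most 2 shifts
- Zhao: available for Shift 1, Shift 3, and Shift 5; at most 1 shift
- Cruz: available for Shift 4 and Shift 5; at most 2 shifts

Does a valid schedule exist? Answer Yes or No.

No

Total capacity is 7 and 6 slots are needed, so capacity alone doesn't rule it out.
Shifts {Shift 1, Shift 3} need 3 worker-slots in total, but the tutors available for any of those shifts (Eriksen and Zhao) can supply at most 2 among them. So no valid schedule exists.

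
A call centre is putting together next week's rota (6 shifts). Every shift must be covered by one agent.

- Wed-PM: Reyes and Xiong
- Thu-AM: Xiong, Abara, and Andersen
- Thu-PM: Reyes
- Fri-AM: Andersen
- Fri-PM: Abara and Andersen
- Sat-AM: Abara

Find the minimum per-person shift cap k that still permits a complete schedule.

With 4 agents and 6 worker-slots to fill, someone must work at least ⌈6/4⌉ = 2 shifts, so k ≥ 2.
k = 2 works: Wed-PM→Reyes, Thu-AM→Xiong, Thu-PM→Reyes, Fri-AM→Andersen, Fri-PM→Abara, Sat-AM→Abara.
Loads: Reyes 2, Xiong 1, Abara 2, Andersen 1 — all ≤ 2.

2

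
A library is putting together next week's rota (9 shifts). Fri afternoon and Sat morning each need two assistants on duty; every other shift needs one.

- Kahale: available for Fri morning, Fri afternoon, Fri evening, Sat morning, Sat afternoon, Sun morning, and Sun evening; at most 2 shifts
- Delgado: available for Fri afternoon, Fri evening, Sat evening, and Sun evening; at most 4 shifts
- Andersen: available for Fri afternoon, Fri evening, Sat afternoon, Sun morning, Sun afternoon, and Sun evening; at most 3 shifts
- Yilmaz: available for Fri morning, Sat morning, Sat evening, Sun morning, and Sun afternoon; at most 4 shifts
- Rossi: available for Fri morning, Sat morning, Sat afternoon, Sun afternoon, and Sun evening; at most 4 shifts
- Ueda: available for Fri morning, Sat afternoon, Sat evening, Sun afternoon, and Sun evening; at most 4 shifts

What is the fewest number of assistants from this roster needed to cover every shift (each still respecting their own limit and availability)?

11 slots to fill and no one can take more than 4, so at least ⌈11/4⌉ = 3 assistants are needed.
No set of 3 assistants can cover every shift (each such set leaves at least one shift with no one available or exceeds a cap).
Kahale, Delgado, Andersen, and Yilmaz alone can cover everything: Fri morning→Kahale, Fri afternoon→Delgado+Andersen, Fri evening→Delgado, Sat morning→Kahale+Yilmaz, Sat afternoon→Andersen, Sat evening→Delgado, Sun morning→Yilmaz, Sun afternoon→Andersen, Sun evening→Delgado.

4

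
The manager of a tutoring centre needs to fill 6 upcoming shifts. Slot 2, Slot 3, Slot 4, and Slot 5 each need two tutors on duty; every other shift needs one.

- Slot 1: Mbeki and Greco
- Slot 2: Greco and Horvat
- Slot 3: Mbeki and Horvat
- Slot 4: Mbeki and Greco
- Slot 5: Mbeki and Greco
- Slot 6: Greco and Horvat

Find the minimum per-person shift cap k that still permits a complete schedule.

With 3 tutors and 10 worker-slots to fill, someone must work at least ⌈10/3⌉ = 4 shifts, so k ≥ 4.
k = 4 works: Slot 1→Mbeki, Slot 2→Greco+Horvat, Slot 3→Mbeki+Horvat, Slot 4→Mbeki+Greco, Slot 5→Mbeki+Greco, Slot 6→Greco.
Loads: Mbeki 4, Greco 4, Horvat 2 — all ≤ 4.

4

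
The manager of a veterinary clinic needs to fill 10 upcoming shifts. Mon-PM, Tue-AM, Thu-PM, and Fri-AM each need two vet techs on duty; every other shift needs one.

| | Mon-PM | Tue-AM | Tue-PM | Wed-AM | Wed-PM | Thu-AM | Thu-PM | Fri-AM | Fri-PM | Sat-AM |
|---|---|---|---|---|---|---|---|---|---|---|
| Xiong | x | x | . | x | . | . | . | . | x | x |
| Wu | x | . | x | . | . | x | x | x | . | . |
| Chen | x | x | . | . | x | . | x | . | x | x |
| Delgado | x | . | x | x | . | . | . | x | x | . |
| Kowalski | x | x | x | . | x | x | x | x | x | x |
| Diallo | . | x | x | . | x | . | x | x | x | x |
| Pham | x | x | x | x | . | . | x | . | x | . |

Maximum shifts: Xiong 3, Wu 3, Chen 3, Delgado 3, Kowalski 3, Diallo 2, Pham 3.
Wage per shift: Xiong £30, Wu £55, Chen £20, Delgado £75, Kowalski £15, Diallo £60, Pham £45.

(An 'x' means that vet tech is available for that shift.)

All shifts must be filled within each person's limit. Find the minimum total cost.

Picking the cheapest available vet tech for each shift independently would cost £280, but that ignores the shift limits.
An optimal schedule: Mon-PM→Xiong+Pham, Tue-AM→Chen+Xiong, Tue-PM→Pham, Wed-AM→Xiong, Wed-PM→Kowalski, Thu-AM→Kowalski, Thu-PM→Pham+Wu, Fri-AM→Kowalski+Wu, Fri-PM→Chen, Sat-AM→Chen.
Total: 30 + 45 + 20 + 30 + 45 + 30 + 15 + 15 + 45 + 55 + 15 + 55 + 20 + 20 = £440.

£440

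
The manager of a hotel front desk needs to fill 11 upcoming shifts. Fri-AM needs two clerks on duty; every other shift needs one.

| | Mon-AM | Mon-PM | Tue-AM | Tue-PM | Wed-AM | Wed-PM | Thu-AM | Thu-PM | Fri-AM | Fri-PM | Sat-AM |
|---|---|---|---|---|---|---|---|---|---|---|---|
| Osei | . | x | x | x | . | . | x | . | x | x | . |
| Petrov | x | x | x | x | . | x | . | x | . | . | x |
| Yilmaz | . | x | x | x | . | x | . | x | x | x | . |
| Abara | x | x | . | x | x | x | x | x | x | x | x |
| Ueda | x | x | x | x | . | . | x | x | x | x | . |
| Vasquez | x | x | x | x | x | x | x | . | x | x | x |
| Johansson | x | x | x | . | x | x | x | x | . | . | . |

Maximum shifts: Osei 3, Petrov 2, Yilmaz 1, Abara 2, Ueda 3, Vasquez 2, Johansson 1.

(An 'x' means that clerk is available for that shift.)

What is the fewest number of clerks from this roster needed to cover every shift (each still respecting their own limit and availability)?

5

12 slots to fill and no one can take more than 3, so at least ⌈12/3⌉ = 4 clerks are needed.
Any 4 clerks together have capacity at most 3+3+2+2 = 10 < 12 slots, so 4 can never suffice.
Osei, Petrov, Abara, Ueda, and Vasquez alone can cover everything: Mon-AM→Ueda, Mon-PM→Ueda, Tue-AM→Osei, Tue-PM→Vasquez, Wed-AM→Abara, Wed-PM→Petrov, Thu-AM→Osei, Thu-PM→Petrov, Fri-AM→Ueda+Vasquez, Fri-PM→Osei, Sat-AM→Abara.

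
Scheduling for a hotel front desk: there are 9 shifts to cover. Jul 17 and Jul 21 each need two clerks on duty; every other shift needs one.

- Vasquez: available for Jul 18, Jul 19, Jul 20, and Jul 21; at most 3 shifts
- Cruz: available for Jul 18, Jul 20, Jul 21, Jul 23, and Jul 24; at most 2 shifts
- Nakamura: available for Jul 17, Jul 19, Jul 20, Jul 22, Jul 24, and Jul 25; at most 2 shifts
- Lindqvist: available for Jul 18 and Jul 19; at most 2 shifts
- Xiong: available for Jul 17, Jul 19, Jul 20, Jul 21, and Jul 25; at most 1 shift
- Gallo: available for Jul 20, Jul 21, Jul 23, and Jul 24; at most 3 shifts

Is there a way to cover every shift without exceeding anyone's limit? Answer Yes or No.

No

Total capacity is 13 and 11 slots are needed, so capacity alone doesn't rule it out.
Shifts {Jul 17, Jul 22, Jul 25} need 4 worker-slots in total, but the clerks available for any of those shifts (Nakamura and Xiong) can supply at most 3 among them. So no valid schedule exists.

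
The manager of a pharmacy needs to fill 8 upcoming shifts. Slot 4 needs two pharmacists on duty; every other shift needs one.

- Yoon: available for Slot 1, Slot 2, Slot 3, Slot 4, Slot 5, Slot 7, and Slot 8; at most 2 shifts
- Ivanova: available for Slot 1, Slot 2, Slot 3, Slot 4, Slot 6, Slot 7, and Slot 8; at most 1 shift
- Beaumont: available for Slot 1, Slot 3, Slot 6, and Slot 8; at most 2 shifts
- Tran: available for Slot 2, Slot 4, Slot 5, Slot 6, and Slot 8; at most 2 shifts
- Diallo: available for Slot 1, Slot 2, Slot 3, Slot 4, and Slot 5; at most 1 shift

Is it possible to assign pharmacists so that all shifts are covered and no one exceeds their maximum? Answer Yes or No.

Total capacity is 2+1+2+2+1 = 8 but 9 worker-slots are needed — infeasible.

No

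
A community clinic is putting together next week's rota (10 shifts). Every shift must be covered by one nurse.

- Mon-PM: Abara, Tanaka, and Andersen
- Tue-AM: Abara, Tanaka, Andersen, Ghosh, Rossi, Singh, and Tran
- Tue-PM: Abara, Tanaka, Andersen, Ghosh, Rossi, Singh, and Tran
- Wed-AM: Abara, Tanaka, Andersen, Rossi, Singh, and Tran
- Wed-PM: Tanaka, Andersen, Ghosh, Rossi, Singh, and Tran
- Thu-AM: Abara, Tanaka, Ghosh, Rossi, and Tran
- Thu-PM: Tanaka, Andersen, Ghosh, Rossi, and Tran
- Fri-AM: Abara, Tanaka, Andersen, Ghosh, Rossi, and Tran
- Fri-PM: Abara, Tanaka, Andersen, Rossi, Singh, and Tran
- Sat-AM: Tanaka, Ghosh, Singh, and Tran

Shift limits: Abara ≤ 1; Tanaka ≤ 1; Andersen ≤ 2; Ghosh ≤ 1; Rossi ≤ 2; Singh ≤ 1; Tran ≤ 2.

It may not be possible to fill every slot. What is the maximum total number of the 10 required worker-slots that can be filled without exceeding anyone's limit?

Total capacity across all nurses is 1+1+2+1+2+1+2 = 10, and 10 slots are needed, so at most 10 can be filled.
An assignment achieving 10: Mon-PM→Abara, Tue-AM→Tran, Tue-PM→Tran, Wed-AM→Andersen, Wed-PM→Rossi, Thu-AM→Ghosh, Thu-PM→Andersen, Fri-AM→Rossi, Fri-PM→Singh, Sat-AM→Tanaka.
Loads: Abara 1/1, Tanaka 1/1, Andersen 2/2, Ghosh 1/1, Rossi 2/2, Singh 1/1, Tran 2/2.

10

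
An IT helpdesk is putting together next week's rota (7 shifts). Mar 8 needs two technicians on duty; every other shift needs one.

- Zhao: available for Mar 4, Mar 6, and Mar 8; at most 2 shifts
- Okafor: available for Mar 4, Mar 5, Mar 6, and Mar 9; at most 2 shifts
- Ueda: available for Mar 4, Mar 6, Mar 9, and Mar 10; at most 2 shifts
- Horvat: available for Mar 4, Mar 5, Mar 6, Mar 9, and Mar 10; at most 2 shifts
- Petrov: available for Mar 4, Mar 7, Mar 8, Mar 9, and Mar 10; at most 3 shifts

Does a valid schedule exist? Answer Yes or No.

Mar 7 can only be covered by Petrov, so that assignment is forced.
Mar 8 can only be covered by Zhao and Petrov, so that assignment is forced.
One valid schedule: Mar 4→Ueda, Mar 5→Okafor, Mar 6→Zhao, Mar 7→Petrov, Mar 8→Zhao+Petrov, Mar 9→Okafor, Mar 10→Ueda.
Loads: Zhao 2/2, Okafor 2/2, Ueda 2/2, Horvat 0/2, Petrov 2/3 — all within limits.

Yes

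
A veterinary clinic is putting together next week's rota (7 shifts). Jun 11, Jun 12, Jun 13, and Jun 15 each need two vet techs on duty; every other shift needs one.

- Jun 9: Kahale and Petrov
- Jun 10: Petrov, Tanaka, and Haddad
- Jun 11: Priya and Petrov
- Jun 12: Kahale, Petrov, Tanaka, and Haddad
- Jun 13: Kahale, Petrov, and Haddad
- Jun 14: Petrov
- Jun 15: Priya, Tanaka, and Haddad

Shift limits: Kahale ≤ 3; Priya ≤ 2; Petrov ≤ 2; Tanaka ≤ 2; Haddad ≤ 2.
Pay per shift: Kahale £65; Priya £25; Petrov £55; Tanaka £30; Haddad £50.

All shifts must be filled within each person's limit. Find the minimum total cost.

Jun 11 can only be covered by Priya and Petrov, so that assignment is forced.
Jun 14 can only be covered by Petrov, so that assignment is forced.
Picking the cheapest available vet tech for each shift independently would cost £460, but that ignores the shift limits.
An optimal schedule: Jun 9→Kahale, Jun 10→Tanaka, Jun 11→Priya+Petrov, Jun 12→Kahale+Haddad, Jun 13→Kahale+Haddad, Jun 14→Petrov, Jun 15→Priya+Tanaka.
Total: 65 + 30 + 25 + 55 + 65 + 50 + 65 + 50 + 55 + 25 + 30 = £515.

£515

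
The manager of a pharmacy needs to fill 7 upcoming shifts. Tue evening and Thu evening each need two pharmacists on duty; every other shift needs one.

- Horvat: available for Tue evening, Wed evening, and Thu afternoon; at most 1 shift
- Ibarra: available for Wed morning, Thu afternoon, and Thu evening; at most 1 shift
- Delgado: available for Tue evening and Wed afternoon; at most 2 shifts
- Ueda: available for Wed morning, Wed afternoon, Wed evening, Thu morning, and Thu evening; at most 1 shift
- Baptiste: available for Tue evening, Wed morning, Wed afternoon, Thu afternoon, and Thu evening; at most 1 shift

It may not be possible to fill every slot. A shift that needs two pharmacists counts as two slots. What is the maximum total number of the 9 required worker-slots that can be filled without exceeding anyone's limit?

Total capacity across all pharmacists is 1+1+2+1+1 = 6, and 9 slots are needed, so at most 6 can be filled.
An assignment achieving 6: Tue evening→Delgado+Baptiste, Wed morning→Ibarra, Wed afternoon→Delgado, Wed evening→Horvat, Thu morning→Ueda.
Loads: Horvat 1/1, Ibarra 1/1, Delgado 2/2, Ueda 1/1, Baptiste 1/1.

6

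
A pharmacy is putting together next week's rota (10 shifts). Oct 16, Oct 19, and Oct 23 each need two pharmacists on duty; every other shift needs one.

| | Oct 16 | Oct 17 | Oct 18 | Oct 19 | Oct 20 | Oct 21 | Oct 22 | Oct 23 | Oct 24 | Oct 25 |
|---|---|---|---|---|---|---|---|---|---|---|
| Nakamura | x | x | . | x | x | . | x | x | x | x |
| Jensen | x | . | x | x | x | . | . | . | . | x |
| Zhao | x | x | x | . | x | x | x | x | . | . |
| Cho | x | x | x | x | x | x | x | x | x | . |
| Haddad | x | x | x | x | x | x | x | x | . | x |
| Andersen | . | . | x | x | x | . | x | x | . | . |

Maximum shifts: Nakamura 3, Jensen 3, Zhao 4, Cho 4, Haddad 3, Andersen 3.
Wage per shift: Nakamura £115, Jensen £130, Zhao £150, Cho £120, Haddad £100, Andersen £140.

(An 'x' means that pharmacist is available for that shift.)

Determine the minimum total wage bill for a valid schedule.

£1515

Picking the cheapest available pharmacist for each shift independently would cost £1360, but that ignores the shift limits.
An optimal schedule: Oct 16→Cho+Jensen, Oct 17→Haddad, Oct 18→Cho, Oct 19→Cho+Jensen, Oct 20→Jensen, Oct 21→Haddad, Oct 22→Nakamura, Oct 23→Nakamura+Cho, Oct 24→Nakamura, Oct 25→Haddad.
Total: 120 + 130 + 100 + 120 + 120 + 130 + 130 + 100 + 115 + 115 + 120 + 115 + 100 = £1515.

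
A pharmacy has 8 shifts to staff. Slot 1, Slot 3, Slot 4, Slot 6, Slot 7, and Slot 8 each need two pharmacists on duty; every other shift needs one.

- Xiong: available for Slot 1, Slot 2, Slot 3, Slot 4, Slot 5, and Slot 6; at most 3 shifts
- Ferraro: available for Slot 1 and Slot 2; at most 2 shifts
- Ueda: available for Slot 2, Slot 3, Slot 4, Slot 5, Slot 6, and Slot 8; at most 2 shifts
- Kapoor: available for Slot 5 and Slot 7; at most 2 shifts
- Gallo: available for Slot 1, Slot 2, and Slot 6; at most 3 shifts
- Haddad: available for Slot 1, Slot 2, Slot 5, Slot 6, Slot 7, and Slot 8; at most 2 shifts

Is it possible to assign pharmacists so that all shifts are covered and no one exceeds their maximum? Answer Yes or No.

Total capacity is 14 and 14 slots are needed, so capacity alone doesn't rule it out.
Shifts {Slot 3, Slot 4, Slot 8} need 6 worker-slots in total, but the pharmacists available for any of those shifts (Xiong, Ueda, and Haddad) can supply at most 5 among them. So no valid schedule exists.

No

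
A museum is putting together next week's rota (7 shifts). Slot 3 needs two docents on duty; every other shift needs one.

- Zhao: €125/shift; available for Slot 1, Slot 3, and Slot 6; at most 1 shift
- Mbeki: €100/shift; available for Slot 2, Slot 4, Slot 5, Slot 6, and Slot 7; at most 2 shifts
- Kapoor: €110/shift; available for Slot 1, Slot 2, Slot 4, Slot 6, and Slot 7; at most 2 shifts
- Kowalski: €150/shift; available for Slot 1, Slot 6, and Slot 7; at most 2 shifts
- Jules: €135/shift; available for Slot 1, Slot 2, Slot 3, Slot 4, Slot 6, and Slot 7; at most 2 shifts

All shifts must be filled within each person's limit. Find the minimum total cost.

Slot 3 can only be covered by Zhao and Jules, so that assignment is forced.
Slot 5 can only be covered by Mbeki, so that assignment is forced.
Picking the cheapest available docent for each shift independently would cost €870, but that ignores the shift limits.
An optimal schedule: Slot 1→Kapoor, Slot 2→Mbeki, Slot 3→Zhao+Jules, Slot 4→Kapoor, Slot 5→Mbeki, Slot 6→Kowalski, Slot 7→Jules.
Total: 110 + 100 + 125 + 135 + 110 + 100 + 150 + 135 = €965.

€965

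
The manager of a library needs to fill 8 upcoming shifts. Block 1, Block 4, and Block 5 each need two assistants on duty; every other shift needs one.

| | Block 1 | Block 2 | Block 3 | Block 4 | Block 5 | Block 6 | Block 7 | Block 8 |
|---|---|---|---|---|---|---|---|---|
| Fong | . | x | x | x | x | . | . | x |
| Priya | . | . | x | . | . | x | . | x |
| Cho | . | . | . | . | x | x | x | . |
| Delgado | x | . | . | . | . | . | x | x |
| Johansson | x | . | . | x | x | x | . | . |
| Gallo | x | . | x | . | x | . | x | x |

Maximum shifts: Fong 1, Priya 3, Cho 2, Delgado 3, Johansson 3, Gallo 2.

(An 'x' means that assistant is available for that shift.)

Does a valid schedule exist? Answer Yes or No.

No

Total capacity is 14 and 11 slots are needed, so capacity alone doesn't rule it out.
Shifts {Block 2, Block 4} need 3 worker-slots in total, but the assistants available for any of those shifts (Fong and Johansson) can supply at most 2 among them. So no valid schedule exists.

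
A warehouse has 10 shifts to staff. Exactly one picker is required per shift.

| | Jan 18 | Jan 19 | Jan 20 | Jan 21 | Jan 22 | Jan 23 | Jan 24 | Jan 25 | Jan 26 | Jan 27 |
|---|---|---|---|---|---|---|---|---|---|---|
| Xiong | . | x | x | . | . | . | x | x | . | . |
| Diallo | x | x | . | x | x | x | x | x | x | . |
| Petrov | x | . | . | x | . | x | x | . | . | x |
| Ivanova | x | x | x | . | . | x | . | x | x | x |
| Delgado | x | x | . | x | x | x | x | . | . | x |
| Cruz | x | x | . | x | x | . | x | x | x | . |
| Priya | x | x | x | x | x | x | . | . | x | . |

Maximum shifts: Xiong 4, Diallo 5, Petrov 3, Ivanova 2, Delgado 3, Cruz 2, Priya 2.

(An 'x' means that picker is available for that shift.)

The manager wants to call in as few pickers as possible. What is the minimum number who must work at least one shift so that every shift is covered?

10 slots to fill and no one can take more than 5, so at least ⌈10/5⌉ = 2 pickers are needed.
Any 2 pickers together have capacity at most 5+4 = 9 < 10 slots, so 2 can never suffice.
Xiong, Diallo, and Petrov alone can cover everything: Jan 18→Diallo, Jan 19→Xiong, Jan 20→Xiong, Jan 21→Diallo, Jan 22→Diallo, Jan 23→Diallo, Jan 24→Xiong, Jan 25→Xiong, Jan 26→Diallo, Jan 27→Petrov.

3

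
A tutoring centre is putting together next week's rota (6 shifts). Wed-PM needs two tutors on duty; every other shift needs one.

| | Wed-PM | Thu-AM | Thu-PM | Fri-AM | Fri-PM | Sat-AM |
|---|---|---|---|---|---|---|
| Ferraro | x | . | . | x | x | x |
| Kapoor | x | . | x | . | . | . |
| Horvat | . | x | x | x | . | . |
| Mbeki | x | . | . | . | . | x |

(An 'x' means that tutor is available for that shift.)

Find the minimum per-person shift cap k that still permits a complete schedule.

2

With 4 tutors and 7 worker-slots to fill, someone must work at least ⌈7/4⌉ = 2 shifts, so k ≥ 2.
k = 2 works: Wed-PM→Kapoor+Mbeki, Thu-AM→Horvat, Thu-PM→Kapoor, Fri-AM→Ferraro, Fri-PM→Ferraro, Sat-AM→Mbeki.
Loads: Ferraro 2, Kapoor 2, Horvat 1, Mbeki 2 — all ≤ 2.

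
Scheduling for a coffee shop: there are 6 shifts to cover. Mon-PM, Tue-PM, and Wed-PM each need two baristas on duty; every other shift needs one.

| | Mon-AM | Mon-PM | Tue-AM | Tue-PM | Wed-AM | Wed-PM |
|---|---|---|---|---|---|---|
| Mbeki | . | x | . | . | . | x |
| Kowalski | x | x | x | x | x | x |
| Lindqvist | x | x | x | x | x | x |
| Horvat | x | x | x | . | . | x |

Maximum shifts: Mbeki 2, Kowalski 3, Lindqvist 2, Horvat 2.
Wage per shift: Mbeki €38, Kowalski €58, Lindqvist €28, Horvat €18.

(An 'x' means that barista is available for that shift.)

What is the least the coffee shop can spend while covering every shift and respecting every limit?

€342

Tue-PM can only be covered by Kowalski and Lindqvist, so that assignment is forced.
Picking the cheapest available barista for each shift independently would cost €242, but that ignores the shift limits.
An optimal schedule: Mon-AM→Kowalski, Mon-PM→Mbeki+Horvat, Tue-AM→Lindqvist, Tue-PM→Kowalski+Lindqvist, Wed-AM→Kowalski, Wed-PM→Mbeki+Horvat.
Total: 58 + 38 + 18 + 28 + 58 + 28 + 58 + 38 + 18 = €342.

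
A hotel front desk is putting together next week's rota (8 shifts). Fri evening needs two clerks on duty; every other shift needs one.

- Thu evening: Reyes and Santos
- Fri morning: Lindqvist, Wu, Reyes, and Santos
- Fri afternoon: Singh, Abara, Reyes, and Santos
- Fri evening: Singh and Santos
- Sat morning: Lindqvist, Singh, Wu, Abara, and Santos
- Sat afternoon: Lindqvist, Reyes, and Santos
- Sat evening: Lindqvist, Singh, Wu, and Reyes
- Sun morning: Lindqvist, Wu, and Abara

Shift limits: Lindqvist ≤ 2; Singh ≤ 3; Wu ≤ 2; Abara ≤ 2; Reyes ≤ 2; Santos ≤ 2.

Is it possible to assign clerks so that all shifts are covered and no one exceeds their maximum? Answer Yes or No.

Fri evening can only be covered by Singh and Santos, so that assignment is forced.
One valid schedule: Thu evening→Reyes, Fri morning→Wu, Fri afternoon→Singh, Fri evening→Singh+Santos, Sat morning→Wu, Sat afternoon→Lindqvist, Sat evening→Singh, Sun morning→Lindqvist.
Loads: Lindqvist 2/2, Singh 3/3, Wu 2/2, Abara 0/2, Reyes 1/2, Santos 1/2 — all within limits.

Yes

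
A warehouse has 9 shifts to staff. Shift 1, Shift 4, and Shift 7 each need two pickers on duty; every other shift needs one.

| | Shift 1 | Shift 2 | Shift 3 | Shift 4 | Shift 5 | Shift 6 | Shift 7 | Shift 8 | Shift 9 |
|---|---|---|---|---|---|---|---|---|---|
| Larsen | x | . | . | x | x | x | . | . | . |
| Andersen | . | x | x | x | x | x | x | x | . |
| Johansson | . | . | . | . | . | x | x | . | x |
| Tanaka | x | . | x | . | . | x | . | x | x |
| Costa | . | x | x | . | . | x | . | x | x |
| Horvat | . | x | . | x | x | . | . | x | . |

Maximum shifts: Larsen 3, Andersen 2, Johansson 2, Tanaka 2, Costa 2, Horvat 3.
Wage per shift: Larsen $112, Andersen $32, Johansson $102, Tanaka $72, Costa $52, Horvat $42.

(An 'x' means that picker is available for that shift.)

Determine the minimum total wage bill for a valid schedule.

$754

Shift 1 can only be covered by Larsen and Tanaka, so that assignment is forced.
Shift 7 can only be covered by Andersen and Johansson, so that assignment is forced.
Picking the cheapest available picker for each shift independently would cost $604, but that ignores the shift limits.
An optimal schedule: Shift 1→Tanaka+Larsen, Shift 2→Horvat, Shift 3→Costa, Shift 4→Andersen+Horvat, Shift 5→Horvat, Shift 6→Johansson, Shift 7→Andersen+Johansson, Shift 8→Tanaka, Shift 9→Costa.
Total: 72 + 112 + 42 + 52 + 32 + 42 + 42 + 102 + 32 + 102 + 72 + 52 = $754.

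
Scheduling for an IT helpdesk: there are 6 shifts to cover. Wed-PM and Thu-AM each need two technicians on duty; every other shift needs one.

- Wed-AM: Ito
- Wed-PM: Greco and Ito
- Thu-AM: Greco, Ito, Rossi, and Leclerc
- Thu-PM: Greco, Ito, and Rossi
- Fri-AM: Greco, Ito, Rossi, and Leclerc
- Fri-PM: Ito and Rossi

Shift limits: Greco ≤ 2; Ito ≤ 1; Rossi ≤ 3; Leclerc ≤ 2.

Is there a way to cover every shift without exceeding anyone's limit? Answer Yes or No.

Total capacity is 8 and 8 slots are needed, so capacity alone doesn't rule it out.
Shifts {Wed-AM, Wed-PM} need 3 worker-slots in total, but the technicians available for any of those shifts (Greco and Ito) can supply at most 2 among them. So no valid schedule exists.

No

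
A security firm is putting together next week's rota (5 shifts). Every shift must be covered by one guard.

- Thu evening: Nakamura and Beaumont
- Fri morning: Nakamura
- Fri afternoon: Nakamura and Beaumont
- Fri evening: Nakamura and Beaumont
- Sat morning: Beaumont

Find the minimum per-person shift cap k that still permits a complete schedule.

With 2 guards and 5 worker-slots to fill, someone must work at least ⌈5/2⌉ = 3 shifts, so k ≥ 3.
k = 3 works: Thu evening→Nakamura, Fri morning→Nakamura, Fri afternoon→Nakamura, Fri evening→Beaumont, Sat morning→Beaumont.
Loads: Nakamura 3, Beaumont 2 — all ≤ 3.

3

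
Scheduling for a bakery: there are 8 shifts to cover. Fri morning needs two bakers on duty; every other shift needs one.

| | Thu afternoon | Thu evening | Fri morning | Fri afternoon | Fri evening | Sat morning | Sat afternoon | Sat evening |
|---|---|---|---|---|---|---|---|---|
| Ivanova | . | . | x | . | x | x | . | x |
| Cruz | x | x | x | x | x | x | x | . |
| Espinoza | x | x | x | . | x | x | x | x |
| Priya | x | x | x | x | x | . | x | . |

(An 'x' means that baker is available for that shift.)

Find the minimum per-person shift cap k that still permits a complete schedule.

With 4 bakers and 9 worker-slots to fill, someone must work at least ⌈9/4⌉ = 3 shifts, so k ≥ 3.
k = 3 works: Thu afternoon→Cruz, Thu evening→Cruz, Fri morning→Espinoza+Priya, Fri afternoon→Cruz, Fri evening→Ivanova, Sat morning→Ivanova, Sat afternoon→Espinoza, Sat evening→Ivanova.
Loads: Ivanova 3, Cruz 3, Espinoza 2, Priya 1 — all ≤ 3.

3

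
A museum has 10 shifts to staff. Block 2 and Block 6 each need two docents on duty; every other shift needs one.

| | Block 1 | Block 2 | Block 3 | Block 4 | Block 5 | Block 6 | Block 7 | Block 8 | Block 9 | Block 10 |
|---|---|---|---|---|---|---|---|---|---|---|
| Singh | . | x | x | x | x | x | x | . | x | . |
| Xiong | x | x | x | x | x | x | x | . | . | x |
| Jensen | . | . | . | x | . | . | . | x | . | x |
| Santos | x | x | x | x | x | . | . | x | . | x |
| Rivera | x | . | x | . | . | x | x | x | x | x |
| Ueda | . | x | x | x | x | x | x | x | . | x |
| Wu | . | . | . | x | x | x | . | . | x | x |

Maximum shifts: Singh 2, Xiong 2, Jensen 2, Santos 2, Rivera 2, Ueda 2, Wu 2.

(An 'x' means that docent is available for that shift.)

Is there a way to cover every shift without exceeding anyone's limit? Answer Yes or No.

Yes

One valid schedule: Block 1→Xiong, Block 2→Santos+Ueda, Block 3→Xiong, Block 4→Jensen, Block 5→Santos, Block 6→Rivera+Ueda, Block 7→Singh, Block 8→Jensen, Block 9→Singh, Block 10→Rivera.
Loads: Singh 2/2, Xiong 2/2, Jensen 2/2, Santos 2/2, Rivera 2/2, Ueda 2/2, Wu 0/2 — all within limits.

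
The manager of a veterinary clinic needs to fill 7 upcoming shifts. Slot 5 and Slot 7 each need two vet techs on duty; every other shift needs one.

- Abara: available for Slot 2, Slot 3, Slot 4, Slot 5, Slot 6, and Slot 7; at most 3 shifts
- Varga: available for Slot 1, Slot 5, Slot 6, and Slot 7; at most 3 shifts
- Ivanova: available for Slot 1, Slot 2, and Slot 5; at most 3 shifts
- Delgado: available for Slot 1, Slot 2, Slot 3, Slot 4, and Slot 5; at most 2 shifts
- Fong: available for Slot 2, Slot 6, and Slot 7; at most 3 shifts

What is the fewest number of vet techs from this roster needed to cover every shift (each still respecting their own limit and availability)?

9 slots to fill and no one can take more than 3, so at least ⌈9/3⌉ = 3 vet techs are needed.
Abara, Varga, and Ivanova alone can cover everything: Slot 1→Ivanova, Slot 2→Ivanova, Slot 3→Abara, Slot 4→Abara, Slot 5→Varga+Ivanova, Slot 6→Varga, Slot 7→Abara+Varga.

3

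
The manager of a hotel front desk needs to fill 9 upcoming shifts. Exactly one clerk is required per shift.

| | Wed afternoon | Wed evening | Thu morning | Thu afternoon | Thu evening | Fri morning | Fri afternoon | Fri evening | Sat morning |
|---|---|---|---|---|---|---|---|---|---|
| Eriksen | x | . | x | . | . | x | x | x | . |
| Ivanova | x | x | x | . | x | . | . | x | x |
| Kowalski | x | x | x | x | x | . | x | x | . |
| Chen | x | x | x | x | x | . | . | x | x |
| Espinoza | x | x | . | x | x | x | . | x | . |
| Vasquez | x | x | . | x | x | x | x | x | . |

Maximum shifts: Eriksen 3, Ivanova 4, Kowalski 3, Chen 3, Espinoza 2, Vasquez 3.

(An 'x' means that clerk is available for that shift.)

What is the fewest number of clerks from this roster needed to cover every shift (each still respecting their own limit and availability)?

9 slots to fill and no one can take more than 4, so at least ⌈9/4⌉ = 3 clerks are needed.
Eriksen, Ivanova, and Kowalski alone can cover everything: Wed afternoon→Eriksen, Wed evening→Ivanova, Thu morning→Ivanova, Thu afternoon→Kowalski, Thu evening→Ivanova, Fri morning→Eriksen, Fri afternoon→Eriksen, Fri evening→Kowalski, Sat morning→Ivanova.

3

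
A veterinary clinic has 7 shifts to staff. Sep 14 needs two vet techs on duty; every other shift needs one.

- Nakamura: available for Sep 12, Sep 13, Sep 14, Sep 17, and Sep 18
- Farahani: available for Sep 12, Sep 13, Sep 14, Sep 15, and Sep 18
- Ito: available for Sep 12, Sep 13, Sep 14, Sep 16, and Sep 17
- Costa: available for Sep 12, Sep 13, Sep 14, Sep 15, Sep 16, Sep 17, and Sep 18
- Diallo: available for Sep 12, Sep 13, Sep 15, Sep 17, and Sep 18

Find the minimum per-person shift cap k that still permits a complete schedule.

2

With 5 vet techs and 8 worker-slots to fill, someone must work at least ⌈8/5⌉ = 2 shifts, so k ≥ 2.
k = 2 works: Sep 12→Farahani, Sep 13→Costa, Sep 14→Ito+Costa, Sep 15→Farahani, Sep 16→Ito, Sep 17→Nakamura, Sep 18→Nakamura.
Loads: Nakamura 2, Farahani 2, Ito 2, Costa 2, Diallo 0 — all ≤ 2.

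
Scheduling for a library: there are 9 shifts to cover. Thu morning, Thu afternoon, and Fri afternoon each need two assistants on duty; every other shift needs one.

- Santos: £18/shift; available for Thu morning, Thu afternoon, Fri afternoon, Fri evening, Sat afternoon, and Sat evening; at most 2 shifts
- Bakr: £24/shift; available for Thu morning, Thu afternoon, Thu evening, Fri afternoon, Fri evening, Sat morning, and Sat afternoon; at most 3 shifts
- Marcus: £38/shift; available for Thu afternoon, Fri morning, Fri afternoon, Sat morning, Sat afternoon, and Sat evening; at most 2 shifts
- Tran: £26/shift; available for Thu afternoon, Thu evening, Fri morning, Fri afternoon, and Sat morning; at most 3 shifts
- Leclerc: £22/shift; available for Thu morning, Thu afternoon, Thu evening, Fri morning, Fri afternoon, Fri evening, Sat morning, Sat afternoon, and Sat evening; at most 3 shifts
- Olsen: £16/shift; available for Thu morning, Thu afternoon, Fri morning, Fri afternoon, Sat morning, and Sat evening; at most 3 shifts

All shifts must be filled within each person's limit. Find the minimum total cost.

£248

Picking the cheapest available assistant for each shift independently would cost £208, but that ignores the shift limits.
An optimal schedule: Thu morning→Leclerc+Bakr, Thu afternoon→Leclerc+Bakr, Thu evening→Leclerc, Fri morning→Olsen, Fri afternoon→Bakr+Tran, Fri evening→Santos, Sat morning→Olsen, Sat afternoon→Santos, Sat evening→Olsen.
Total: 22 + 24 + 22 + 24 + 22 + 16 + 24 + 26 + 18 + 16 + 18 + 16 = £248.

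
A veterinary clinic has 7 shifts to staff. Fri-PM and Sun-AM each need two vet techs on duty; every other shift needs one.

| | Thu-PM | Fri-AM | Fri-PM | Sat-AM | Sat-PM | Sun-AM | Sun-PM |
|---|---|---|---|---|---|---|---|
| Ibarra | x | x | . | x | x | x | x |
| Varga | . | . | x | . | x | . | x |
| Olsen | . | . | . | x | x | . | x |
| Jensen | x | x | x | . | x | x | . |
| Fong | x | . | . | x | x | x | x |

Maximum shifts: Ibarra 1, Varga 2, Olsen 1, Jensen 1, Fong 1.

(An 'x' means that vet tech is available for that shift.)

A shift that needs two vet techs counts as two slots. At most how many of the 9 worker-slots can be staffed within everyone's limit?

6

Total capacity across all vet techs is 1+2+1+1+1 = 6, and 9 slots are needed, so at most 6 can be filled.
An assignment achieving 6: Thu-PM→Fong, Fri-AM→Ibarra, Fri-PM→Varga+Jensen, Sat-AM→Olsen, Sun-PM→Varga.
Loads: Ibarra 1/1, Varga 2/2, Olsen 1/1, Jensen 1/1, Fong 1/1.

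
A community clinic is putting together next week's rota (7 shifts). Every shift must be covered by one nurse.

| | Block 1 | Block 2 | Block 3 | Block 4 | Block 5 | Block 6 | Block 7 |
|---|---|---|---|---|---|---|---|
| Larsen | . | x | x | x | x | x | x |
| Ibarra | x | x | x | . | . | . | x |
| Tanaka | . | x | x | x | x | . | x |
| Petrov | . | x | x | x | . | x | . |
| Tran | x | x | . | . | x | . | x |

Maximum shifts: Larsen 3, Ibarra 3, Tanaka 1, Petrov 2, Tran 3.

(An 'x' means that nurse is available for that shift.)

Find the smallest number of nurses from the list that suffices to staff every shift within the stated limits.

3

7 slots to fill and no one can take more than 3, so at least ⌈7/3⌉ = 3 nurses are needed.
Larsen, Ibarra, and Tanaka alone can cover everything: Block 1→Ibarra, Block 2→Ibarra, Block 3→Ibarra, Block 4→Larsen, Block 5→Larsen, Block 6→Larsen, Block 7→Tanaka.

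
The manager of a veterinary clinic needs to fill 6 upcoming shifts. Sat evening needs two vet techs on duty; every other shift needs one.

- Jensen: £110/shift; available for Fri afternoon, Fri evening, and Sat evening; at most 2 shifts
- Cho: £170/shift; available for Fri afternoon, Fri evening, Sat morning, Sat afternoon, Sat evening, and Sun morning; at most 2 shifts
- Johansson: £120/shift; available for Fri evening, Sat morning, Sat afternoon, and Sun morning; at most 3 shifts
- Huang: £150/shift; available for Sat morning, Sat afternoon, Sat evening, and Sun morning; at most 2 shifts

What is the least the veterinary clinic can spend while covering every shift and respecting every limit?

£880

Picking the cheapest available vet tech for each shift independently would cost £840, but that ignores the shift limits.
An optimal schedule: Fri afternoon→Jensen, Fri evening→Johansson, Sat morning→Johansson, Sat afternoon→Johansson, Sat evening→Jensen+Huang, Sun morning→Huang.
Total: 110 + 120 + 120 + 120 + 110 + 150 + 150 = £880.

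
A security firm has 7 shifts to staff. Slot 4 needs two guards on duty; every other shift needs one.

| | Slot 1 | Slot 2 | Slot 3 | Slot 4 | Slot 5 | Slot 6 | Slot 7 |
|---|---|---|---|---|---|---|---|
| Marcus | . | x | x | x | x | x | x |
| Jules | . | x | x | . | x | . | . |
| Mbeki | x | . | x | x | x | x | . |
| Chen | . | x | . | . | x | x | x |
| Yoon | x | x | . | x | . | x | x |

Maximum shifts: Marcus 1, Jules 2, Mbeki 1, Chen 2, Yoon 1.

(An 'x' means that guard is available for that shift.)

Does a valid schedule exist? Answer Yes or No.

No

Total capacity is 1+2+1+2+1 = 7 but 8 worker-slots are needed — infeasible.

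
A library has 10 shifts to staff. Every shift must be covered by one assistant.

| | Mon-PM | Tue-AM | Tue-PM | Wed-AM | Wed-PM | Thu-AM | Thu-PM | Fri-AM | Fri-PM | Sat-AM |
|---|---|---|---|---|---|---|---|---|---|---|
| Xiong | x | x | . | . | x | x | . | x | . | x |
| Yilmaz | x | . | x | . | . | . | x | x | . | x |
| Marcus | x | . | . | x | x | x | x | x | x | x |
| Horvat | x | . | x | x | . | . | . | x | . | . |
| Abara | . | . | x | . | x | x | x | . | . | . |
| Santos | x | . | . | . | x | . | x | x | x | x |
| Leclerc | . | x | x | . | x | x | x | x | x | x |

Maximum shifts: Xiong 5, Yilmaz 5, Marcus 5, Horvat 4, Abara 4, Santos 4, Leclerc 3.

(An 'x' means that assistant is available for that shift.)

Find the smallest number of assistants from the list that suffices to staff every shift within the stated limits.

3

10 slots to fill and no one can take more than 5, so at least ⌈10/5⌉ = 2 assistants are needed.
No set of 2 assistants can cover every shift (each such set leaves at least one shift with no one available or exceeds a cap).
Xiong, Yilmaz, and Marcus alone can cover everything: Mon-PM→Xiong, Tue-AM→Xiong, Tue-PM→Yilmaz, Wed-AM→Marcus, Wed-PM→Xiong, Thu-AM→Xiong, Thu-PM→Yilmaz, Fri-AM→Xiong, Fri-PM→Marcus, Sat-AM→Yilmaz.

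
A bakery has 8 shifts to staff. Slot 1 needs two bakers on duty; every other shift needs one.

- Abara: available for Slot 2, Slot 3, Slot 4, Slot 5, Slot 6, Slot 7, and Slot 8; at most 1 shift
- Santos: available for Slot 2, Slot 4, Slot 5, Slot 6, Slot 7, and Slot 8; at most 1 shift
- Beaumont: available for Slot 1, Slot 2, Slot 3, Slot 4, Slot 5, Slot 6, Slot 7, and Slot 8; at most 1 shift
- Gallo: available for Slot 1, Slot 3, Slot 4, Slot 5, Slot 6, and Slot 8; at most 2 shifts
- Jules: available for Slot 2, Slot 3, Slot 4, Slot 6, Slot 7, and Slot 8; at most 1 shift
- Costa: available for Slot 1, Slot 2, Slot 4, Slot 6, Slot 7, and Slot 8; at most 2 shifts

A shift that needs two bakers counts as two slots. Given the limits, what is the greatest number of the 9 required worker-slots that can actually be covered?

8

Total capacity across all bakers is 1+1+1+2+1+2 = 8, and 9 slots are needed, so at most 8 can be filled.
An assignment achieving 8: Slot 1→Beaumont+Gallo, Slot 2→Jules, Slot 3→Abara, Slot 4→Gallo, Slot 5→Santos, Slot 6→Costa, Slot 7→Costa.
Loads: Abara 1/1, Santos 1/1, Beaumont 1/1, Gallo 2/2, Jules 1/1, Costa 2/2.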